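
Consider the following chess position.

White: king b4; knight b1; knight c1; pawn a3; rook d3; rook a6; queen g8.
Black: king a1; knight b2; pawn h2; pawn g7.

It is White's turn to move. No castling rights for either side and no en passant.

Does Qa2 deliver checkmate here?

yes

After Qa2: black king on a1; in check: yes, from the white queen on a2.
King squares — b1: attacked by Qa2; a2: attacked by Nc1; b2: own knight.
Black has no legal moves → checkmate.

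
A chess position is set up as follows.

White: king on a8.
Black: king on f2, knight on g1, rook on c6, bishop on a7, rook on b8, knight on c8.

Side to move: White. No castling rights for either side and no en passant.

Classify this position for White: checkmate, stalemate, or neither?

checkmate

White to move; white king on a8.
In check: yes, from the black rook on b8.
King squares — a7: attacked by Nc8; b7: attacked by Rb8; b8: attacked by Ba7.
Legal moves for White: none.
In check with no legal moves → checkmate.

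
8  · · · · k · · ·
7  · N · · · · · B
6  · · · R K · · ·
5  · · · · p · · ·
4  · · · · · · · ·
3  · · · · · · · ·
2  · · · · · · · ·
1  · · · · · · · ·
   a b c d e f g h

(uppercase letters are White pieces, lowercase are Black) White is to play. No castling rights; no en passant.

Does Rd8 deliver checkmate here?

After Rd8: black king on e8; in check: yes, from the white rook on d8.
King squares — d7: attacked by Ke6; e7: attacked by Ke6; f7: attacked by Ke6; d8: attacked by Nb7; f8: attacked by Rd8.
Black has no legal moves → checkmate.

yes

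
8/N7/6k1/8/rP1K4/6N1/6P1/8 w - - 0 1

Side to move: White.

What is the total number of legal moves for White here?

17

White to move; king on d4.
In check: no.
Legal moves: Nc8, Nc6, Nb5, Ke5, Kd5, Kc5, Ke4, Kc4, Ke3, Kd3, Kc3, Nh5, Nf5, Ne4, Ne2, Nh1, Nf1.
Count: 17.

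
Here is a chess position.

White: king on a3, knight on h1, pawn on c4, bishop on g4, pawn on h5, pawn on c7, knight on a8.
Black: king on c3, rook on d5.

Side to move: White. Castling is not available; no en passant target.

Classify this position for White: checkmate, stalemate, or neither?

White to move; white king on a3.
In check: no.
Legal moves for White include: Nb6, Bc8, Bd7, Be6, Bf5, Bh3, Bf3, Be2, Bd1, Ka4, Ka2, Ng3, Nf2, cxd5, c8=Q, c8=R, c8=B, c8=N, ... (list truncated; more exist).
White has legal moves and is not in check → neither.

neither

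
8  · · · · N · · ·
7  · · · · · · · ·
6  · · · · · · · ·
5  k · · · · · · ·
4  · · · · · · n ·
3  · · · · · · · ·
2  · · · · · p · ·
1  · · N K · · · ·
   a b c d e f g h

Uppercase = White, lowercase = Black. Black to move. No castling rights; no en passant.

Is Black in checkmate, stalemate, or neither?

neither

Black to move; black king on a5.
In check: no.
Legal moves for Black: Kb6, Ka6, Kb5, Kb4, Ka4, Nh6, Nf6, Ne5, Ne3+, Nh2, f1=Q+, f1=R+, f1=B, f1=N.
Black has 14 legal moves and is not in check → neither.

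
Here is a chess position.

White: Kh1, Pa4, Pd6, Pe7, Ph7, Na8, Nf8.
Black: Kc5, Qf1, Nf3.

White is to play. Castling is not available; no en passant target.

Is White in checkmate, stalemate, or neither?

White to move; white king on h1.
In check: yes, from the black queen on f1.
King squares — g1: attacked by Qf1; g2: attacked by Qf1; h2: attacked by Nf3.
Legal moves for White: none.
In check with no legal moves → checkmate.

checkmate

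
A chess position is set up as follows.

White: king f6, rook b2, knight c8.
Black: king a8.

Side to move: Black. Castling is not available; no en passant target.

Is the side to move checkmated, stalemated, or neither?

stalemate

Black to move; black king on a8.
In check: no.
King squares — a7: attacked by Nc8; b7: attacked by Rb2; b8: attacked by Rb2.
Legal moves for Black: none.
Not in check and no legal moves → stalemate.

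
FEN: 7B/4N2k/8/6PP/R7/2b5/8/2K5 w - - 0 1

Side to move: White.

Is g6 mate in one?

After g6: black king on h7; in check: yes, from the white pawn on g6.
Black has 2 legal replies: Kxh8, Kh6.
In check but a legal move exists → not checkmate.

no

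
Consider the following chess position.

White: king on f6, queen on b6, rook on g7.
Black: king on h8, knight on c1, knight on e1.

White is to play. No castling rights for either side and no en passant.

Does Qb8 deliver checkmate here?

After Qb8: black king on h8; in check: yes, from the white queen on b8.
King squares — g7: attacked by Kf6; h7: attacked by Rg7; g8: attacked by Rg7.
Black has no legal moves → checkmate.

yes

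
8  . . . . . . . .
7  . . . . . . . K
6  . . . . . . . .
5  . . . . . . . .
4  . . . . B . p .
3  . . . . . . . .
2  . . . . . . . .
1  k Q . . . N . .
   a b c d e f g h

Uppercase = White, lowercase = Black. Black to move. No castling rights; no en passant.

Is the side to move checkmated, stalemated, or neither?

Black to move; black king on a1.
In check: yes, from the white queen on b1.
King squares — b1: attacked by Be4; a2: attacked by Qb1; b2: attacked by Qb1.
Legal moves for Black: none.
In check with no legal moves → checkmate.

checkmate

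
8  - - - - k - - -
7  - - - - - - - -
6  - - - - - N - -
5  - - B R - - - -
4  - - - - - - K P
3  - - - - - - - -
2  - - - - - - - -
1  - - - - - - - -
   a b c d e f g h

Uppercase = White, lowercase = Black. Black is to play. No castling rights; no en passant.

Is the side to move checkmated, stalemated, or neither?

Black to move; black king on e8.
In check: yes, from the white knight on f6.
Legal moves for Black: Kf7.
Black is in check but has 1 legal move → neither.

neither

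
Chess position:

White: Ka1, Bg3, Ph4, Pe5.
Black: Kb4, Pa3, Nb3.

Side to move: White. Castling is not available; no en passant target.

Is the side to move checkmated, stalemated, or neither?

neither

White to move; white king on a1.
In check: yes, from the black knight on b3.
King squares — b1: available; a2: available; b2: attacked by Pa3.
Legal moves for White: Ka2, Kb1.
White is in check but has 2 legal moves → neither.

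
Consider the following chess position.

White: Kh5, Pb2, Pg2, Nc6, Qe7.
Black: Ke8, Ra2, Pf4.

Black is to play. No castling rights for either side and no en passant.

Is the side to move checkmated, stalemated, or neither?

Black to move; black king on e8.
In check: yes, from the white queen on e7.
King squares — d7: attacked by Qe7; e7: attacked by Nc6; f7: attacked by Qe7; d8: attacked by Nc6; f8: attacked by Qe7.
Legal moves for Black: none.
In check with no legal moves → checkmate.

checkmate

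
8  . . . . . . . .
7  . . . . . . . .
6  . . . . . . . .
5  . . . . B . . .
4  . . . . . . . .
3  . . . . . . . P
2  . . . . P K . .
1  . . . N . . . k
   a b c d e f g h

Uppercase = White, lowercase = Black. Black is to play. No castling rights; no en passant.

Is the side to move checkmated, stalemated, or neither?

stalemate

Black to move; black king on h1.
In check: no.
King squares — g1: attacked by Kf2; g2: attacked by Kf2; h2: attacked by Be5.
Legal moves for Black: none.
Not in check and no legal moves → stalemate.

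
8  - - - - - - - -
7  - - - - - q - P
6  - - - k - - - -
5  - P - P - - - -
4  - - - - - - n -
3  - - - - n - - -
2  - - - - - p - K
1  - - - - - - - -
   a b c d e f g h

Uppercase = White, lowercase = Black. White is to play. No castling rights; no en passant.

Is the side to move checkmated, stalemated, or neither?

neither

White to move; white king on h2.
In check: yes, from the black knight on g4.
Legal moves for White: Kh3, Kg3, Kh1.
White is in check but has 3 legal moves → neither.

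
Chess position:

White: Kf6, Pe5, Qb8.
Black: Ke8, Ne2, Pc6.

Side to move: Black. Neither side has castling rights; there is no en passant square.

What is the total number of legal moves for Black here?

1

Black to move; king on e8.
In check: yes, from the white queen on b8.
Legal moves: Kd7.
Count: 1.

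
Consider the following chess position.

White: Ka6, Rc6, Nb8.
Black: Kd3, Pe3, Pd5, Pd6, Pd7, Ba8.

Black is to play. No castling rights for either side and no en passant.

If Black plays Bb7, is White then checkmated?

no

After Bb7: white king on a6; in check: yes, from the black bishop on b7.
White has 5 legal replies: Kxb7, Ka7, Kb6, Kb5, Ka5.
In check but a legal move exists → not checkmate.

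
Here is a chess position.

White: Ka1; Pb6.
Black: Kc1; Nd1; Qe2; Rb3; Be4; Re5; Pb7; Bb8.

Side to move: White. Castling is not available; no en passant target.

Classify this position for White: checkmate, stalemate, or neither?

stalemate

White to move; white king on a1.
In check: no.
King squares — b1: attacked by Kc1; a2: attacked by Qe2; b2: attacked by Kc1.
Legal moves for White: none.
Not in check and no legal moves → stalemate.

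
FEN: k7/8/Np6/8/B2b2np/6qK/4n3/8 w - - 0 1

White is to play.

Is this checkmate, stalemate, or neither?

White to move; white king on h3.
In check: yes, from the black queen on g3.
King squares — g2: attacked by Qg3; h2: attacked by Qg3; g3: attacked by Ne2; g4: attacked by Qg3; h4: attacked by Qg3.
Legal moves for White: none.
In check with no legal moves → checkmate.

checkmate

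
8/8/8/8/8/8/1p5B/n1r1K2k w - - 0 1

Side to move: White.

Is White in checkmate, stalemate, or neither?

White to move; white king on e1.
In check: yes, from the black rook on c1.
Legal moves for White: Kf2, Ke2, Kd2.
White is in check but has 3 legal moves → neither.

neither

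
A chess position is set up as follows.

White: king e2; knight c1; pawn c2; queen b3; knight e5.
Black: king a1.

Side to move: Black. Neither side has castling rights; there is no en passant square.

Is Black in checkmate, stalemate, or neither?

Black to move; black king on a1.
In check: no.
King squares — b1: attacked by Qb3; a2: attacked by Nc1; b2: attacked by Qb3.
Legal moves for Black: none.
Not in check and no legal moves → stalemate.

stalemate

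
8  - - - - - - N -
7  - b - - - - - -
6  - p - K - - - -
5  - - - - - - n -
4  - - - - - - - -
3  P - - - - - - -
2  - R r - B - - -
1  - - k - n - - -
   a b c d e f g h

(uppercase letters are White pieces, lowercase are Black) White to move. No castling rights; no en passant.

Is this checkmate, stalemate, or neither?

neither

White to move; white king on d6.
In check: no.
Legal moves for White include: Ne7, Nh6, Nf6, Ke7, Kd7, Ke5, Ba6, Bh5, Bb5, Bg4, Bc4, Bf3, Bd3, Bf1, Bd1, Rxb6, Rb5, Rb4, ... (list truncated; more exist).
White has legal moves and is not in check → neither.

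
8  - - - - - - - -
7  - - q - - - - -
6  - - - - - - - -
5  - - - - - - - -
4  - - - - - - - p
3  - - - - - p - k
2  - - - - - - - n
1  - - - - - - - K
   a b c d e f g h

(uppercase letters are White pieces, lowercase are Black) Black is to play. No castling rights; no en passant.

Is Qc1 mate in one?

yes

After Qc1: white king on h1; in check: yes, from the black queen on c1.
King squares — g1: attacked by Qc1; g2: attacked by Pf3; h2: attacked by Kh3.
White has no legal moves → checkmate.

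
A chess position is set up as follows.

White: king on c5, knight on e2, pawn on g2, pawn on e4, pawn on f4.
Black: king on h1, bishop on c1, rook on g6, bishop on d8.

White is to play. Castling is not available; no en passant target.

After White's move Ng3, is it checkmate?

After Ng3: black king on h1; in check: yes, from the white knight on g3.
Black has 4 legal replies: Kh2, Kxg2, Kg1, Rxg3.
In check but a legal move exists → not checkmate.

no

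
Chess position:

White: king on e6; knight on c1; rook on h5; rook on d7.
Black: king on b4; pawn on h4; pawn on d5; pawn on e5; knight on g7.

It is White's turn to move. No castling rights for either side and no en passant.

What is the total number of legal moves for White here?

7

White to move; king on e6.
In check: yes, from the black knight on g7.
Legal moves: Kf7, Ke7, Kf6, Kd6, Kxe5, Kxd5, Rxg7.
Count: 7.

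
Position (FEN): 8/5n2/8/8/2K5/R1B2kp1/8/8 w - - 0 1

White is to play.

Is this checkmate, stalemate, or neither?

White to move; white king on c4.
In check: no.
Legal moves for White include: Kd5, Kc5, Kb5, Kd4, Kb4, Kd3, Kb3, Bh8+, Bg7+, Bf6+, Be5+, Ba5+, Bd4+, Bb4+, Bd2+, Bb2+, Be1+, Ba1+, ... (list truncated; more exist).
White has legal moves and is not in check → neither.

neither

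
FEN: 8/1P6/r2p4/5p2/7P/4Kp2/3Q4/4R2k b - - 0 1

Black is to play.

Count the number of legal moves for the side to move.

Black to move; king on h1.
In check: yes, from the white rook on e1.
Legal moves: none.
Count: 0.

0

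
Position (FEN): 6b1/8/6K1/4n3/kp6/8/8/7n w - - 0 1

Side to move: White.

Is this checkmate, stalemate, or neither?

White to move; white king on g6.
In check: yes, from the black knight on e5.
King squares — f5: available; g5: available; h5: available; f6: available; h6: available; f7: attacked by Ne5; g7: available; h7: attacked by Bg8.
Legal moves for White: Kg7, Kh6, Kf6, Kh5, Kg5, Kf5.
White is in check but has 6 legal moves → neither.

neither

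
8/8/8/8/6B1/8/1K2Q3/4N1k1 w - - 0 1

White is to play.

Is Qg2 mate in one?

After Qg2: black king on g1; in check: yes, from the white queen on g2.
King squares — f1: attacked by Qg2; h1: attacked by Qg2; f2: attacked by Qg2; g2: attacked by Ne1; h2: attacked by Qg2.
Black has no legal moves → checkmate.

yes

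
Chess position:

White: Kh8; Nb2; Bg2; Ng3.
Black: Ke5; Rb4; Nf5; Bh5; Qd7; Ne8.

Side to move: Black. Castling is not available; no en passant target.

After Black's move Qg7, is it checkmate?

yes

After Qg7: white king on h8; in check: yes, from the black queen on g7.
King squares — g7: attacked by Nf5; h7: attacked by Qg7; g8: attacked by Qg7.
White has no legal moves → checkmate.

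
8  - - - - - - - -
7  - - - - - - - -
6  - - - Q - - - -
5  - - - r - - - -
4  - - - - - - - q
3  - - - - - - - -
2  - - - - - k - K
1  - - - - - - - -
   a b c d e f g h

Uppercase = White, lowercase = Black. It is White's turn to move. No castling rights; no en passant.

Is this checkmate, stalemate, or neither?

checkmate

White to move; white king on h2.
In check: yes, from the black queen on h4.
King squares — g1: attacked by Kf2; h1: attacked by Qh4; g2: attacked by Kf2; g3: attacked by Kf2; h3: attacked by Qh4.
Legal moves for White: none.
In check with no legal moves → checkmate.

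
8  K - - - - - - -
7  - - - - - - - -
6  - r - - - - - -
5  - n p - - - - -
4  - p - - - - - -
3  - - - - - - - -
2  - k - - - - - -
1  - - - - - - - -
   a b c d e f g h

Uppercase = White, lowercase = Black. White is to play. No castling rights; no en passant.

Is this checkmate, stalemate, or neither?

White to move; white king on a8.
In check: no.
King squares — a7: attacked by Nb5; b7: attacked by Rb6; b8: attacked by Rb6.
Legal moves for White: none.
Not in check and no legal moves → stalemate.

stalemate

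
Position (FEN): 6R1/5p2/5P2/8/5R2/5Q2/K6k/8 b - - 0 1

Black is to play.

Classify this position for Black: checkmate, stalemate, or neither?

stalemate

Black to move; black king on h2.
In check: no.
King squares — g1: attacked by Rg8; h1: attacked by Qf3; g2: attacked by Qf3; g3: attacked by Qf3; h3: attacked by Qf3.
Legal moves for Black: none.
Not in check and no legal moves → stalemate.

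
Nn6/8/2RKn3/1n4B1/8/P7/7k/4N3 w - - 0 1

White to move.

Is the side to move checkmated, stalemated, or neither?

White to move; white king on d6.
In check: yes, from the black knight on b5.
Legal moves for White: Ke7, Kxe6, Ke5, Kd5.
White is in check but has 4 legal moves → neither.

neither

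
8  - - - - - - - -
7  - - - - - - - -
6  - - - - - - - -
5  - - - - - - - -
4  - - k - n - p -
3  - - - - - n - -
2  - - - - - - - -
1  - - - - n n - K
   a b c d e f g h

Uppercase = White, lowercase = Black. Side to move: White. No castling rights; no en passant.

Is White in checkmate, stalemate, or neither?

White to move; white king on h1.
In check: no.
King squares — g1: attacked by Nf3; g2: attacked by Ne1; h2: attacked by Nf1.
Legal moves for White: none.
Not in check and no legal moves → stalemate.

stalemate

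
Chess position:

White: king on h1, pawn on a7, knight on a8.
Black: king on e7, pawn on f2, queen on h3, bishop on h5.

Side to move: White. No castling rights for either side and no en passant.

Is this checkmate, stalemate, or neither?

White to move; white king on h1.
In check: yes, from the black queen on h3.
King squares — g1: attacked by Pf2; g2: attacked by Qh3; h2: attacked by Qh3.
Legal moves for White: none.
In check with no legal moves → checkmate.

checkmate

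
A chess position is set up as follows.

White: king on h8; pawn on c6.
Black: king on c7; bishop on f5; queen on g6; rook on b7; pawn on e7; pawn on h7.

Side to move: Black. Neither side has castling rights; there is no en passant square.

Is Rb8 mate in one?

yes

After Rb8: white king on h8; in check: yes, from the black rook on b8.
King squares — g7: attacked by Qg6; h7: attacked by Qg6; g8: attacked by Qg6.
White has no legal moves → checkmate.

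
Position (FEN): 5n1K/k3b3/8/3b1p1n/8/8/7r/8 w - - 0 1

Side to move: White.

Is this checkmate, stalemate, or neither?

White to move; white king on h8.
In check: no.
King squares — g7: attacked by Nh5; h7: attacked by Nf8; g8: attacked by Bd5.
Legal moves for White: none.
Not in check and no legal moves → stalemate.

stalemate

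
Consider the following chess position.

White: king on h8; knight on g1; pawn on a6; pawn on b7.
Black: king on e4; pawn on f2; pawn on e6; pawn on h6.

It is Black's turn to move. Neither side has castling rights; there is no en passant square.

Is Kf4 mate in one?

After Kf4: white king on h8; in check: no.
White is not in check, so this cannot be checkmate.

no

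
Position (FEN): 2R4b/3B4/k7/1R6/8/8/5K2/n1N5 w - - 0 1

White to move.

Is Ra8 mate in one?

After Ra8: black king on a6; in check: yes, from the white rook on a8.
King squares — a5: attacked by Rb5; b5: attacked by Bd7; b6: attacked by Rb5; a7: attacked by Ra8; b7: attacked by Rb5.
Black has no legal moves → checkmate.

yes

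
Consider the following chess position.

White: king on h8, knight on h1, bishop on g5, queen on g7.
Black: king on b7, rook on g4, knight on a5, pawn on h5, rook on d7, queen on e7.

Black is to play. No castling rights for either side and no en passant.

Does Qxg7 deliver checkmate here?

After Qxg7: white king on h8; in check: yes, from the black queen on g7.
King squares — g7: attacked by Rd7; h7: attacked by Qg7; g8: attacked by Qg7.
White has no legal moves → checkmate.

yes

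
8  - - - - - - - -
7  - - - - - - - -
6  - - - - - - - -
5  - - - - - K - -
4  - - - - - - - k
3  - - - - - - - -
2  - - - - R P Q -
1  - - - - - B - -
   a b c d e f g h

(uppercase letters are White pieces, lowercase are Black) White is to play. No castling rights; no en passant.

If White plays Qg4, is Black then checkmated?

yes

After Qg4: black king on h4; in check: yes, from the white queen on g4.
King squares — g3: attacked by Pf2; h3: attacked by Bf1; g4: attacked by Kf5; g5: attacked by Qg4; h5: attacked by Qg4.
Black has no legal moves → checkmate.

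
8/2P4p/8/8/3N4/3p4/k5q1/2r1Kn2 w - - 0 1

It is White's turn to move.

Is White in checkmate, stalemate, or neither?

White to move; white king on e1.
In check: yes, from the black rook on c1.
King squares — d1: attacked by Rc1; f1: attacked by Rc1; d2: attacked by Nf1; e2: attacked by Qg2; f2: attacked by Qg2.
Legal moves for White: none.
In check with no legal moves → checkmate.

checkmate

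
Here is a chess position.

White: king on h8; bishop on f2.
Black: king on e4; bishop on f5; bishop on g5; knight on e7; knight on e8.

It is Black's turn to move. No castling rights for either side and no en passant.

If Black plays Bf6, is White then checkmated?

yes

After Bf6: white king on h8; in check: yes, from the black bishop on f6.
King squares — g7: attacked by Bf6; h7: attacked by Bf5; g8: attacked by Ne7.
White has no legal moves → checkmate.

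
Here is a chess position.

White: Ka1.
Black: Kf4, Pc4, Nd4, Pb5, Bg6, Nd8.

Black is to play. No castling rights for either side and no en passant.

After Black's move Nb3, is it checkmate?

After Nb3: white king on a1; in check: yes, from the black knight on b3.
White has 2 legal replies: Kb2, Ka2.
In check but a legal move exists → not checkmate.

no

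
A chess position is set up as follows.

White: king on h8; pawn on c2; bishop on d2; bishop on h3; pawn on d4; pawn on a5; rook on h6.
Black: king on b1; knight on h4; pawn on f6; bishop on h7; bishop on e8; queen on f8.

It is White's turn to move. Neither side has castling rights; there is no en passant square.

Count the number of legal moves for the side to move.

White to move; king on h8.
In check: yes, from the black queen on f8.
Legal moves: Kxh7.
Count: 1.

1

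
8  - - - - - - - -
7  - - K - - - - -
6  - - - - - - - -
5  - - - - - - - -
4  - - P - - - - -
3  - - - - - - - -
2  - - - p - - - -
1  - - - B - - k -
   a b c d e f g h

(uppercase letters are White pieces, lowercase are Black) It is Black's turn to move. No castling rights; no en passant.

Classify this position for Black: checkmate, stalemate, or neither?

Black to move; black king on g1.
In check: no.
Legal moves for Black: Kh2, Kg2, Kf2, Kh1, Kf1.
Black has 5 legal moves and is not in check → neither.

neither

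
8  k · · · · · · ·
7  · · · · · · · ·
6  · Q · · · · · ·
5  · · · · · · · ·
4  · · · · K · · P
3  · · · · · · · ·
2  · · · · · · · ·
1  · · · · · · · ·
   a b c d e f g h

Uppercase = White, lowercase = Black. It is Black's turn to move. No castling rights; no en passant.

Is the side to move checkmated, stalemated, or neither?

stalemate

Black to move; black king on a8.
In check: no.
King squares — a7: attacked by Qb6; b7: attacked by Qb6; b8: attacked by Qb6.
Legal moves for Black: none.
Not in check and no legal moves → stalemate.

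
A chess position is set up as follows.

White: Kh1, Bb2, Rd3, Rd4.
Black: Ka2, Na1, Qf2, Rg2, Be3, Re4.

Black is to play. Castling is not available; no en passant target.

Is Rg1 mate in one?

After Rg1: white king on h1; in check: yes, from the black rook on g1.
King squares — g1: attacked by Qf2; g2: attacked by Rg1; h2: attacked by Qf2.
White has no legal moves → checkmate.

yes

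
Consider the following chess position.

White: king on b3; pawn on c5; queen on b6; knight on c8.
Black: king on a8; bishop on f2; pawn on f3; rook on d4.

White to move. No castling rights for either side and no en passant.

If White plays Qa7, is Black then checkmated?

yes

After Qa7: black king on a8; in check: yes, from the white queen on a7.
King squares — a7: attacked by Nc8; b7: attacked by Qa7; b8: attacked by Qa7.
Black has no legal moves → checkmate.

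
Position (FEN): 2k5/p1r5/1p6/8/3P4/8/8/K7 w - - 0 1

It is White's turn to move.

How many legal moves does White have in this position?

White to move; king on a1.
In check: no.
Legal moves: Kb2, Ka2, Kb1, d5.
Count: 4.

4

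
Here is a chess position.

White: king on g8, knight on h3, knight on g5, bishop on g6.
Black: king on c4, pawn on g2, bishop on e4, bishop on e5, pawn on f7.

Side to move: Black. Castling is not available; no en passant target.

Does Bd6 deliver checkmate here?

no

After Bd6: white king on g8; in check: no.
White is not in check, so this cannot be checkmate.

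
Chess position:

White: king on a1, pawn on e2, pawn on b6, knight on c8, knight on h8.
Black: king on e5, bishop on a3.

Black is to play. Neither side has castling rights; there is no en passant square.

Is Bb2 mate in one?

After Bb2: white king on a1; in check: yes, from the black bishop on b2.
White has 3 legal replies: Kxb2, Ka2, Kb1.
In check but a legal move exists → not checkmate.

no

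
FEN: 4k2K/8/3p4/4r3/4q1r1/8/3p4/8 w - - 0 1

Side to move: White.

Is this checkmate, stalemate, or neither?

stalemate

White to move; white king on h8.
In check: no.
King squares — g7: attacked by Rg4; h7: attacked by Qe4; g8: attacked by Rg4.
Legal moves for White: none.
Not in check and no legal moves → stalemate.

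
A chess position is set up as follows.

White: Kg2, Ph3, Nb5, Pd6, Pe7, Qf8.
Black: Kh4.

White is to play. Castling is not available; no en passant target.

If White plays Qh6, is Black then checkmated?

After Qh6: black king on h4; in check: yes, from the white queen on h6.
King squares — g3: attacked by Kg2; h3: attacked by Kg2; g4: attacked by Ph3; g5: attacked by Qh6; h5: attacked by Qh6.
Black has no legal moves → checkmate.

yes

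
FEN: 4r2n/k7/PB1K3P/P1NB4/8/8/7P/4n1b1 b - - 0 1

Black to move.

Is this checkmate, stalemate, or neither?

Black to move; black king on a7.
In check: yes, from the white bishop on b6.
Legal moves for Black: Kb8.
Black is in check but has 1 legal move → neither.

neither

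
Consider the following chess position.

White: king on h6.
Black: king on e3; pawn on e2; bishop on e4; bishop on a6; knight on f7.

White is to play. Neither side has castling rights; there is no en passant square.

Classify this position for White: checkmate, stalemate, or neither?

White to move; white king on h6.
In check: yes, from the black knight on f7.
Legal moves for White: Kg7, Kh5.
White is in check but has 2 legal moves → neither.

neither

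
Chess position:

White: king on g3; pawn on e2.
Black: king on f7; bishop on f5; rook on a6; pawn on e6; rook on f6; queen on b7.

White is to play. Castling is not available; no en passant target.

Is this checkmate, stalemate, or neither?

neither

White to move; white king on g3.
In check: no.
Legal moves for White: Kh4, Kf4, Kh2, Kf2, e3, e4.
White has 6 legal moves and is not in check → neither.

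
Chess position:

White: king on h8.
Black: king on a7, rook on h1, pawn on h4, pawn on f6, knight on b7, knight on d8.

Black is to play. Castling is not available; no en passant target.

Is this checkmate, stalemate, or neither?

Black to move; black king on a7.
In check: no.
Legal moves for Black include: Nf7+, Ne6, Nc6, Nd6, Nc5, Na5, Kb8, Ka8, Kb6, Ka6, Rh3, Rh2, Rg1, Rf1, Re1, Rd1, Rc1, Rb1, ... (list truncated; more exist).
Black has legal moves and is not in check → neither.

neither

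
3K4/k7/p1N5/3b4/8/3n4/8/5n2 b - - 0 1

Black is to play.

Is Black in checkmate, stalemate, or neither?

Black to move; black king on a7.
In check: yes, from the white knight on c6.
King squares — a6: own pawn; b6: available; b7: available; a8: available; b8: attacked by Nc6.
Legal moves for Black: Ka8, Kb7, Kb6, Bxc6.
Black is in check but has 4 legal moves → neither.

neither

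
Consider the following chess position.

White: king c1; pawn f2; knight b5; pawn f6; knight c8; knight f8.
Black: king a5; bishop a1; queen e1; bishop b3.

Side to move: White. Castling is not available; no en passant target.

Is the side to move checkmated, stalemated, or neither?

White to move; white king on c1.
In check: yes, from the black queen on e1.
King squares — b1: attacked by Qe1; d1: attacked by Qe1; b2: attacked by Ba1; c2: attacked by Bb3; d2: attacked by Qe1.
Legal moves for White: none.
In check with no legal moves → checkmate.

checkmate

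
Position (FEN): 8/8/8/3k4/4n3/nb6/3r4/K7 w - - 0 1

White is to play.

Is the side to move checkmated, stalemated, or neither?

White to move; white king on a1.
In check: no.
King squares — b1: attacked by Na3; a2: attacked by Rd2; b2: attacked by Rd2.
Legal moves for White: none.
Not in check and no legal moves → stalemate.

stalemate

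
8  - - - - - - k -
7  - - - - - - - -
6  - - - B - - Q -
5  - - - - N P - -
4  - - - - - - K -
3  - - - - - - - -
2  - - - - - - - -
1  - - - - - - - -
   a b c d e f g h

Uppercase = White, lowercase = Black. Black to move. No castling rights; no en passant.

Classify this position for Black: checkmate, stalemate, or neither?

Black to move; black king on g8.
In check: yes, from the white queen on g6.
King squares — f7: attacked by Ne5; g7: attacked by Qg6; h7: attacked by Qg6; f8: attacked by Bd6; h8: available.
Legal moves for Black: Kh8.
Black is in check but has 1 legal move → neither.

neither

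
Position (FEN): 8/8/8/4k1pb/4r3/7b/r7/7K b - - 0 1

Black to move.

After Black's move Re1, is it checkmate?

After Re1: white king on h1; in check: yes, from the black rook on e1.
King squares — g1: attacked by Re1; g2: attacked by Ra2; h2: attacked by Ra2.
White has no legal moves → checkmate.

yes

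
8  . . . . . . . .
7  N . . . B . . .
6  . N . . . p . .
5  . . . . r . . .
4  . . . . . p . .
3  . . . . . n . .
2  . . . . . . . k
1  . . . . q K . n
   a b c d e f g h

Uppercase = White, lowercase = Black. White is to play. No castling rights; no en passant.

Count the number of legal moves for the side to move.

0

White to move; king on f1.
In check: yes, from the black queen on e1.
Legal moves: none.
Count: 0.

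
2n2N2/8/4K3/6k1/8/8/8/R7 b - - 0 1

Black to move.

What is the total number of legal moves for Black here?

9

Black to move; king on g5.
In check: no.
Legal moves: Ne7, Na7, Nd6, Nb6, Kh6, Kh5, Kh4, Kg4, Kf4.
Count: 9.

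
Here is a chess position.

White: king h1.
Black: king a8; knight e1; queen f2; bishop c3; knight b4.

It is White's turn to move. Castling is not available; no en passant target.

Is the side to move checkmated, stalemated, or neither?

stalemate

White to move; white king on h1.
In check: no.
King squares — g1: attacked by Qf2; g2: attacked by Ne1; h2: attacked by Qf2.
Legal moves for White: none.
Not in check and no legal moves → stalemate.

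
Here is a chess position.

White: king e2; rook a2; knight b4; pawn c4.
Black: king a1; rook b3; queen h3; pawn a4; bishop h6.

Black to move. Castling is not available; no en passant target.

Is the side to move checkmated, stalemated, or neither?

Black to move; black king on a1.
In check: yes, from the white rook on a2.
Legal moves for Black: Kb1.
Black is in check but has 1 legal move → neither.

neither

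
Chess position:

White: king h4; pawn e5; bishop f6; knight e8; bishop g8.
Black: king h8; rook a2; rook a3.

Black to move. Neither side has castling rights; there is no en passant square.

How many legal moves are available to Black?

1

Black to move; king on h8.
In check: yes, from the white bishop on f6.
Legal moves: Kxg8.
Count: 1.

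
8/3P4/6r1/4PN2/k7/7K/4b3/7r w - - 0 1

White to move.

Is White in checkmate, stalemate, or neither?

White to move; white king on h3.
In check: yes, from the black rook on h1.
King squares — g2: attacked by Rg6; h2: attacked by Rh1; g3: attacked by Rg6; g4: attacked by Be2; h4: attacked by Rh1.
Legal moves for White: none.
In check with no legal moves → checkmate.

checkmate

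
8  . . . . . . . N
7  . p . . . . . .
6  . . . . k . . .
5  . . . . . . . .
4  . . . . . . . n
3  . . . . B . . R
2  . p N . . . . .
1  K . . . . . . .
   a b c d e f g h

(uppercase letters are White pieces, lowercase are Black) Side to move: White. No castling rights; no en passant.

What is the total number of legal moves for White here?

White to move; king on a1.
In check: yes, from the black pawn on b2.
Legal moves: Kxb2, Ka2, Kb1.
Count: 3.

3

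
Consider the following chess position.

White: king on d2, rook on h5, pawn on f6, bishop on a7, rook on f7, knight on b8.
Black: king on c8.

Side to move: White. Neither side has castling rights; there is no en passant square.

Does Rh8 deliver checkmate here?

After Rh8: black king on c8; in check: yes, from the white rook on h8.
King squares — b7: attacked by Rf7; c7: attacked by Rf7; d7: attacked by Rf7; b8: attacked by Ba7; d8: attacked by Rh8.
Black has no legal moves → checkmate.

yes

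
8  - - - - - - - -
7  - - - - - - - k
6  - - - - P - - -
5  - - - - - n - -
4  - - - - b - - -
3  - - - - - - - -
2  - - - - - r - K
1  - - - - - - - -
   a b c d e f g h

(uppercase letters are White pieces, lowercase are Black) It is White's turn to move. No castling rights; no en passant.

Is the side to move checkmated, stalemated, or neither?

White to move; white king on h2.
In check: yes, from the black rook on f2.
King squares — g1: available; h1: attacked by Be4; g2: attacked by Rf2; g3: attacked by Nf5; h3: available.
Legal moves for White: Kh3, Kg1.
White is in check but has 2 legal moves → neither.

neither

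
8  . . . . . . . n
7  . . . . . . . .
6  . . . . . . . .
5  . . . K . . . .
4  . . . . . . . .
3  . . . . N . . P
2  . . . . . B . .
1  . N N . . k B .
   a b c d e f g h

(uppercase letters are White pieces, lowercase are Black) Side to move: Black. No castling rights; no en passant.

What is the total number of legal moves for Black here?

0

Black to move; king on f1.
In check: yes, from the white knight on e3.
Legal moves: none.
Count: 0.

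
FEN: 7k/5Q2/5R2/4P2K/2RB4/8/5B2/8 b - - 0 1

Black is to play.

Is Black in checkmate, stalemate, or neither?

Black to move; black king on h8.
In check: no.
King squares — g7: attacked by Qf7; h7: attacked by Qf7; g8: attacked by Qf7.
Legal moves for Black: none.
Not in check and no legal moves → stalemate.

stalemate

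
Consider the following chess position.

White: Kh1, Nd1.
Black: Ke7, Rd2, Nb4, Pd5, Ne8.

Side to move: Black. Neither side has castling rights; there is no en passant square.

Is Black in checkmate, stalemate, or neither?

neither

Black to move; black king on e7.
In check: no.
Legal moves for Black include: Ng7, Nc7, Nf6, Nd6, Kf8, Kd8, Kf7, Kd7, Kf6, Ke6, Kd6, Nc6, Na6, Nd3, Nc2, Na2, Rd4, Rd3, ... (list truncated; more exist).
Black has legal moves and is not in check → neither.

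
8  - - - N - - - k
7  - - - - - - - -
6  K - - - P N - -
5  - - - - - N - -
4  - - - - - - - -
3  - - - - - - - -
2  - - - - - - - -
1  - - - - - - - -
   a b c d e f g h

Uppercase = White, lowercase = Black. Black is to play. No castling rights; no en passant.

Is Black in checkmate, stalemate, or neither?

Black to move; black king on h8.
In check: no.
King squares — g7: attacked by Nf5; h7: attacked by Nf6; g8: attacked by Nf6.
Legal moves for Black: none.
Not in check and no legal moves → stalemate.

stalemate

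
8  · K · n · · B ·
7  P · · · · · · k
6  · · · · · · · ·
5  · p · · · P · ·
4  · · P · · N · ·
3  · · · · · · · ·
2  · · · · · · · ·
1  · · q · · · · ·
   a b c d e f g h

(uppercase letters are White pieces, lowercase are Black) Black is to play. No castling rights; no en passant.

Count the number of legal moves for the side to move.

4

Black to move; king on h7.
In check: yes, from the white bishop on g8.
Legal moves: Kh8, Kxg8, Kg7, Kh6.
Count: 4.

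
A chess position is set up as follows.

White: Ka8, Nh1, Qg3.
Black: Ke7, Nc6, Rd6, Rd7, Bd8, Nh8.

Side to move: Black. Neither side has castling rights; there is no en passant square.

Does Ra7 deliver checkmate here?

yes

After Ra7: white king on a8; in check: yes, from the black rook on a7.
King squares — a7: attacked by Nc6; b7: attacked by Ra7; b8: attacked by Nc6.
White has no legal moves → checkmate.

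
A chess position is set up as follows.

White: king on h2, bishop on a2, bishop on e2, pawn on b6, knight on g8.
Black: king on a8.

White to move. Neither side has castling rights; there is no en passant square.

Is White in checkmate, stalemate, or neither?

White to move; white king on h2.
In check: no.
Legal moves for White include: Ne7, Nh6, Nf6, Kh3, Kg3, Kg2, Kh1, Kg1, Ba6, Bh5, Bb5, Bg4, Bec4, Bf3+, Bd3, Bf1, Bd1, Bf7, ... (list truncated; more exist).
White has legal moves and is not in check → neither.

neither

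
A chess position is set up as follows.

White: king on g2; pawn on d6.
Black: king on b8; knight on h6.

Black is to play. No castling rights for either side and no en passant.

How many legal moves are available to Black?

Black to move; king on b8.
In check: no.
Legal moves: Kc8, Ka8, Kb7, Ka7, Ng8, Nf7, Nf5, Ng4.
Count: 8.

8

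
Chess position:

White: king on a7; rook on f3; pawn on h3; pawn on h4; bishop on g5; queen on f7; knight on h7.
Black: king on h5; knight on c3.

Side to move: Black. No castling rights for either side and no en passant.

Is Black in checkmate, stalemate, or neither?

Black to move; black king on h5.
In check: yes, from the white queen on f7.
King squares — g4: attacked by Ph3; h4: attacked by Bg5; g5: attacked by Ph4; g6: attacked by Qf7; h6: attacked by Bg5.
Legal moves for Black: none.
In check with no legal moves → checkmate.

checkmate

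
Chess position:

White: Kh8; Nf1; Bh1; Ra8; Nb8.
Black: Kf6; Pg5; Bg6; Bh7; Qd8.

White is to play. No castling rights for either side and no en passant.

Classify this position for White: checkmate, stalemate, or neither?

White to move; white king on h8.
In check: yes, from the black queen on d8.
King squares — g7: attacked by Kf6; h7: attacked by Bg6; g8: attacked by Bh7.
Legal moves for White: none.
In check with no legal moves → checkmate.

checkmate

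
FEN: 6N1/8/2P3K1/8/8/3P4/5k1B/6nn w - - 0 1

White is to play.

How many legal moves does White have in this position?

White to move; king on g6.
In check: no.
Legal moves: Ne7, Nh6, Nf6, Kh7, Kg7, Kf7, Kh6, Kf6, Kh5, Kg5, Kf5, Bb8, Bc7, Bd6, Be5, Bf4, Bg3+, Bxg1+, c7, d4.
Count: 20.

20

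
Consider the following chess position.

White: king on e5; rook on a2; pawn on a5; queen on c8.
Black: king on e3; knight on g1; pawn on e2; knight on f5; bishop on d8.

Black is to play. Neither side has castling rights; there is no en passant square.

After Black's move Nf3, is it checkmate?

After Nf3: white king on e5; in check: yes, from the black knight on f3.
White has 3 legal replies: Ke6, Kxf5, Kd5.
In check but a legal move exists → not checkmate.

no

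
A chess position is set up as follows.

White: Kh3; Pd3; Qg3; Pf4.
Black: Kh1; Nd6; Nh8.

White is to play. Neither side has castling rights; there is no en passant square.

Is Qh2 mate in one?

yes

After Qh2: black king on h1; in check: yes, from the white queen on h2.
King squares — g1: attacked by Qh2; g2: attacked by Qh2; h2: attacked by Kh3.
Black has no legal moves → checkmate.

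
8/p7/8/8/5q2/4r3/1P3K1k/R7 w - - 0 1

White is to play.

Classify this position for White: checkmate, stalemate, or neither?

White to move; white king on f2.
In check: yes, from the black queen on f4.
King squares — e1: attacked by Re3; f1: attacked by Qf4; g1: attacked by Kh2; e2: attacked by Re3; g2: attacked by Kh2; e3: attacked by Qf4; f3: attacked by Re3; g3: attacked by Kh2.
Legal moves for White: none.
In check with no legal moves → checkmate.

checkmate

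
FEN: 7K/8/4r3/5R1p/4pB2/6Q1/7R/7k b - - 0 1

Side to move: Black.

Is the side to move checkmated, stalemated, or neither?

Black to move; black king on h1.
In check: yes, from the white rook on h2.
King squares — g1: attacked by Qg3; g2: attacked by Rh2; h2: attacked by Qg3.
Legal moves for Black: none.
In check with no legal moves → checkmate.

checkmate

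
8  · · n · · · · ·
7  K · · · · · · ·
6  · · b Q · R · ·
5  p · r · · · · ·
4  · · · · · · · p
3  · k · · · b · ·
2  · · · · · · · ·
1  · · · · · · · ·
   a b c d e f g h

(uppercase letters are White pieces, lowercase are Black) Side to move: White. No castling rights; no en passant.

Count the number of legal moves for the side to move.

2

White to move; king on a7.
In check: yes, from the black knight on c8.
Legal moves: Kb8, Ka6.
Count: 2.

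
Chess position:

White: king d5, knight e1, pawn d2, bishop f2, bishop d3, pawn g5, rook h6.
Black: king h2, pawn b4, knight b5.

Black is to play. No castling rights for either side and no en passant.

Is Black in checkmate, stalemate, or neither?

checkmate

Black to move; black king on h2.
In check: yes, from the white rook on h6.
King squares — g1: attacked by Bf2; h1: attacked by Rh6; g2: attacked by Ne1; g3: attacked by Bf2; h3: attacked by Rh6.
Legal moves for Black: none.
In check with no legal moves → checkmate.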